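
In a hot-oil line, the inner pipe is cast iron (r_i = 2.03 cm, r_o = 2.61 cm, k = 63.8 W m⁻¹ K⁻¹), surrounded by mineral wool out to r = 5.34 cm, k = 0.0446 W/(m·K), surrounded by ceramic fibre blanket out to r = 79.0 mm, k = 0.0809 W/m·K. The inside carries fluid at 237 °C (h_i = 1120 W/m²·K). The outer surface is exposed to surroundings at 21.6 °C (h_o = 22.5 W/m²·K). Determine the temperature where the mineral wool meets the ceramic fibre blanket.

Treat each layer as a resistance in series:
  R'_conv,in = 1/(2πr h) = 1/(2π·0.0203·1120) = 0.007000 m·K/W
  R'_cast iron = ln(0.0261/0.0203)/(2πk) = 0.2513/(2π·63.8) = 6.269×10^-4 m·K/W
  R'_mineral wool = ln(0.0534/0.0261)/(2πk) = 0.7159/(2π·0.0446) = 2.555 m·K/W
  R'_ceramic fibre blanket = ln(0.0790/0.0534)/(2πk) = 0.3916/(2π·0.0809) = 0.7705 m·K/W
  R'_conv,out = 1/(2πr h) = 1/(2π·0.0790·22.5) = 0.08954 m·K/W
ΣR = 0.007000 + 6.269×10^-4 + 2.555 + 0.7705 + 0.08954 = 3.423 m·K/W
Q' = ΔT/ΣR = (237 °C − 21.6 °C)/3.423 = 62.93 W/m
From the inner boundary to the mineral wool/ceramic fibre blanket interface, ΣR_partial = 2.563 m·K/W.
T_interface = T_in − Q'·ΣR_partial = 237 °C − (62.93)(2.563) = 75.7 °C

T = 75.7 °C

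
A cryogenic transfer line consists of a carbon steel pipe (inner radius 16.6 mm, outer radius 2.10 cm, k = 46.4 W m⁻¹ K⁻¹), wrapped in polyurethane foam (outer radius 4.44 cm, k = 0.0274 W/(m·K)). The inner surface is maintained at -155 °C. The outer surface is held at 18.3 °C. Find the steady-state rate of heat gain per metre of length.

Treat each layer as a resistance in series:
  R'_carbon steel = ln(0.0210/0.0166)/(2πk) = 0.2351/(2π·46.4) = 8.065×10^-4 m·K/W
  R'_polyurethane foam = ln(0.0444/0.0210)/(2πk) = 0.7487/(2π·0.0274) = 4.349 m·K/W
ΣR = 8.065×10^-4 + 4.349 = 4.350 m·K/W
Q' = ΔT/ΣR = (-155 °C − 18.3 °C)/4.350 = -39.8 W/m
(Negative Q' ⇒ heat flows inward; heat gain = 39.8 W/m.)

Q' = 39.8 W/m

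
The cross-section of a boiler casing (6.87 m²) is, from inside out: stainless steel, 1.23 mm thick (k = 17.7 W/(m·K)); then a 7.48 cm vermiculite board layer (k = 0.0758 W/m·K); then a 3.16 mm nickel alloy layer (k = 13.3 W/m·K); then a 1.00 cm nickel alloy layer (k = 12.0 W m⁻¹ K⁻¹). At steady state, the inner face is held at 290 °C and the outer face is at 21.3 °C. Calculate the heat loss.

Q = 1870 W

Treat each layer as a resistance in series:
  R_stainless steel = L/(kA) = 0.00123/(17.7·6.87) = 1.012×10^-5 K/W
  R_vermiculite board = L/(kA) = 0.0748/(0.0758·6.87) = 0.1436 K/W
  R_nickel alloy = L/(kA) = 0.00316/(13.3·6.87) = 3.458×10^-5 K/W
  R_nickel alloy = L/(kA) = 0.0100/(12.0·6.87) = 1.213×10^-4 K/W
ΣR = 1.012×10^-5 + 0.1436 + 3.458×10^-5 + 1.213×10^-4 = 0.1438 K/W
Q = ΔT/ΣR = (290 °C − 21.3 °C)/0.1438 = 1870 W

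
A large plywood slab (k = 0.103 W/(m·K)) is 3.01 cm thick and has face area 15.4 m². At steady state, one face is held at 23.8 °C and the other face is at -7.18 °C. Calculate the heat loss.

Q = 1630 W

Q = kA·ΔT/L = 0.103 × 15.4 × |23.8 °C − -7.18 °C| / 0.0301 = 1630 W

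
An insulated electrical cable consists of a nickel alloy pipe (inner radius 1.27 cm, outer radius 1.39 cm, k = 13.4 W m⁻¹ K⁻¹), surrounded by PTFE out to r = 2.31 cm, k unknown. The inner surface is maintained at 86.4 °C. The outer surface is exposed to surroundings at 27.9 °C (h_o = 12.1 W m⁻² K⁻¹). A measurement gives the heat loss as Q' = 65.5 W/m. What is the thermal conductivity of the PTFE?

ΣR = ΔT/Q' = |86.4 − 27.9|/65.5 = 0.8931 m·K/W
Known resistances:
  R'_nickel alloy = ln(0.0139/0.0127)/(2πk) = 0.09029/(2π·13.4) = 0.001072 m·K/W
  R'_conv,out = 1/(2πr h) = 1/(2π·0.0231·12.1) = 0.5694 m·K/W
R_PTFE = ΣR − ΣR_known = 0.8931 − 0.5705 = 0.3226 m·K/W
ln(r₂/r₁)/(2πk) = 0.3226 ⇒ k = 0.5079/(2π·0.3226) = 0.251 W/m·K

k = 0.251 W/m·K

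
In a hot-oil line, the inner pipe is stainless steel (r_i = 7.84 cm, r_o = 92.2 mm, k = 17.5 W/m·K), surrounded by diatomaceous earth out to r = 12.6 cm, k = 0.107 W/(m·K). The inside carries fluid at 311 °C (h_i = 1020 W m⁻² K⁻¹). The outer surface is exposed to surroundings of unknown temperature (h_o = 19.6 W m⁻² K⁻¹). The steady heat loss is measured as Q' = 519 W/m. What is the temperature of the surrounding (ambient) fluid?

T_out = 34.6 °C

Sum the resistances:
  R'_conv,in = 1/(2πr h) = 1/(2π·0.0784·1020) = 0.001990 m·K/W
  R'_stainless steel = ln(0.0922/0.0784)/(2πk) = 0.1621/(2π·17.5) = 0.001475 m·K/W
  R'_diatomaceous earth = ln(0.126/0.0922)/(2πk) = 0.3123/(2π·0.107) = 0.4646 m·K/W
  R'_conv,out = 1/(2πr h) = 1/(2π·0.126·19.6) = 0.06445 m·K/W
ΣR = 0.5325 m·K/W
ΔT = Q'·ΣR = 519 × 0.5325 = 276.4 K
Heat flows outward, so T_out = T_in − ΔT = 311 − 276.4 = 34.6 °C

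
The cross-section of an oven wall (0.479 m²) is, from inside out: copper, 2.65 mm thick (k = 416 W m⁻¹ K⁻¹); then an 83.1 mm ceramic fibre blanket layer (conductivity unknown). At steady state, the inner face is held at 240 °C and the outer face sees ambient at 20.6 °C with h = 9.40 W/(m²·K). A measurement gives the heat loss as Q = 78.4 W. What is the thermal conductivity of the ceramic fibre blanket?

ΣR = ΔT/Q = |240 − 20.6|/78.4 = 2.798 K/W
Known resistances:
  R_copper = L/(kA) = 0.00265/(416·0.479) = 1.330×10^-5 K/W
  R_conv,out = 1/(hA) = 1/(9.40·0.479) = 0.2221 K/W
R_ceramic fibre blanket = ΣR − ΣR_known = 2.798 − 0.2221 = 2.576 K/W
L/(kA) = 2.576 ⇒ k = 0.0831/(2.576·0.479) = 0.0673 W/m·K

k = 0.0673 W/m·K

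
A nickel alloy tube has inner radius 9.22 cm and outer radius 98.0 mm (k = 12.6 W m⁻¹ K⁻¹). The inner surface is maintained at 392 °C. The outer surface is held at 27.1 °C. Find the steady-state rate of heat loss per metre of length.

Q' = 474 kW/m

Q' = 2πk·ΔT/ln(r₂/r₁) = 2π × 12.6 × 364.9 / ln(0.0980/0.0922) = 4.74×10^5 W/m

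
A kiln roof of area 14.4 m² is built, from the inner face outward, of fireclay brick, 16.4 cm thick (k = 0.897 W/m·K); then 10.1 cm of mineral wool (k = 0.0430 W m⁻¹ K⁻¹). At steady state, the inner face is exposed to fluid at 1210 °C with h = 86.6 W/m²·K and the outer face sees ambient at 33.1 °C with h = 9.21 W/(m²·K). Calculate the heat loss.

Resistance network (inner→outer):
  R_conv,in = 1/(hA) = 1/(86.6·14.4) = 8.019×10^-4 K/W
  R_fireclay brick = L/(kA) = 0.164/(0.897·14.4) = 0.01270 K/W
  R_mineral wool = L/(kA) = 0.101/(0.0430·14.4) = 0.1631 K/W
  R_conv,out = 1/(hA) = 1/(9.21·14.4) = 0.007540 K/W
ΣR = 8.019×10^-4 + 0.01270 + 0.1631 + 0.007540 = 0.1841 K/W
Q = ΔT/ΣR = (1210 °C − 33.1 °C)/0.1841 = 6390 W

Q = 6.39 kW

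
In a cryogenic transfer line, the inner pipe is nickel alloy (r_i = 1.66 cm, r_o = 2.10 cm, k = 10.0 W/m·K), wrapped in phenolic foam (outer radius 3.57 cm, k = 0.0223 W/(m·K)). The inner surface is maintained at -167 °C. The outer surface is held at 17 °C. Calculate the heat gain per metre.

Q' = 48.5 W/m

Treat each layer as a resistance in series:
  R'_nickel alloy = ln(0.0210/0.0166)/(2πk) = 0.2351/(2π·10.0) = 0.003742 m·K/W
  R'_phenolic foam = ln(0.0357/0.0210)/(2πk) = 0.5306/(2π·0.0223) = 3.787 m·K/W
ΣR = 0.003742 + 3.787 = 3.791 m·K/W
Q' = ΔT/ΣR = (-167 °C − 17 °C)/3.791 = -48.5 W/m
(Negative Q' ⇒ heat flows inward; heat gain = 48.5 W/m.)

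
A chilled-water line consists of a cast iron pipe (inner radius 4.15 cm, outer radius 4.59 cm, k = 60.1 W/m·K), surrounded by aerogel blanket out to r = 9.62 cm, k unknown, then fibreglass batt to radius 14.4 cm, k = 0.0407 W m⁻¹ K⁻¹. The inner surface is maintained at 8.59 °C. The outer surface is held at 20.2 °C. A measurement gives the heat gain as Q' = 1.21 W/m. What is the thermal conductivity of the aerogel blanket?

k = 0.0147 W/m·K

ΣR = ΔT/Q' = |8.59 − 20.2|/1.21 = 9.595 m·K/W
Known resistances:
  R'_cast iron = ln(0.0459/0.0415)/(2πk) = 0.1008/(2π·60.1) = 2.669×10^-4 m·K/W
  R'_fibreglass batt = ln(0.144/0.0962)/(2πk) = 0.4034/(2π·0.0407) = 1.577 m·K/W
R_aerogel blanket = ΣR − ΣR_known = 9.595 − 1.577 = 8.018 m·K/W
ln(r₂/r₁)/(2πk) = 8.018 ⇒ k = 0.7400/(2π·8.018) = 0.0147 W/m·K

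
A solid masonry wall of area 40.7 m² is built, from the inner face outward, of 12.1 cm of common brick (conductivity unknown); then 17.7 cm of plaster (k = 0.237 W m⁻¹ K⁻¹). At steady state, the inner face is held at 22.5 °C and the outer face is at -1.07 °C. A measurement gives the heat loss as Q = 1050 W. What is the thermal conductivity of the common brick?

k = 0.725 W/m·K

ΣR = ΔT/Q = |22.5 − -1.07|/1050 = 0.02245 K/W
Known resistances:
  R_plaster = L/(kA) = 0.177/(0.237·40.7) = 0.01835 K/W
R_common brick = ΣR − ΣR_known = 0.02245 − 0.01835 = 0.004100 K/W
L/(kA) = 0.004100 ⇒ k = 0.121/(0.004100·40.7) = 0.725 W/m·K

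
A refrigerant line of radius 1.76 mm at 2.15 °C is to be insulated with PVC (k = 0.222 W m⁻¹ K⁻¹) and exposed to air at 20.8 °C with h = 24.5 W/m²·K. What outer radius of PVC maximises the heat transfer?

r_cr = 0.906 cm

For a cylinder, r_cr = k_ins/h = 0.222/24.5 = 0.00906 m = 0.906 cm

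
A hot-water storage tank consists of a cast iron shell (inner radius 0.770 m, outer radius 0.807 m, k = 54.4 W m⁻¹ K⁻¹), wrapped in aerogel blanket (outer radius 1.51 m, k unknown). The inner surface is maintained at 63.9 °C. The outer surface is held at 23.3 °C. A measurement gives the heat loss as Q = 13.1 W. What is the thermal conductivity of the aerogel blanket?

k = 0.0148 W/m·K

ΣR = ΔT/Q = |63.9 − 23.3|/13.1 = 3.099 K/W
Known resistances:
  R_cast iron = (1/0.770 − 1/0.807)/(4πk) = 0.05954/(4π·54.4) = 8.710×10^-5 K/W
R_aerogel blanket = ΣR − ΣR_known = 3.099 − 8.710×10^-5 = 3.099 K/W
(1/r₁−1/r₂)/(4πk) = 3.099 ⇒ k = 0.5769/(4π·3.099) = 0.0148 W/m·K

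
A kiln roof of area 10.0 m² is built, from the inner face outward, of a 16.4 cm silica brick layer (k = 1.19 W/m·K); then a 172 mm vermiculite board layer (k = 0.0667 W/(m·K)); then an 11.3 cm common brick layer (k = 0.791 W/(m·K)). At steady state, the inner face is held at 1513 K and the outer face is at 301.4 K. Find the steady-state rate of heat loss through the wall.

Series thermal resistances, inner to outer:
  R_silica brick = L/(kA) = 0.164/(1.19·10.0) = 0.01378 K/W
  R_vermiculite board = L/(kA) = 0.172/(0.0667·10.0) = 0.2579 K/W
  R_common brick = L/(kA) = 0.113/(0.791·10.0) = 0.01429 K/W
ΣR = 0.01378 + 0.2579 + 0.01429 = 0.2860 K/W
Q = ΔT/ΣR = (1513 K − 301.4 K)/0.2860 = 4240 W

Q = 4.24 kW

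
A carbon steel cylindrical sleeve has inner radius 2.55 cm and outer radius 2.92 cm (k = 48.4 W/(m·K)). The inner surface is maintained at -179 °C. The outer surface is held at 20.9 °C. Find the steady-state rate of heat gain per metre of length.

Q' = 4.49×10^5 W/m

Q' = 2πk·ΔT/ln(r₂/r₁) = 2π × 48.4 × 199.9 / ln(0.0292/0.0255) = 4.49×10^5 W/m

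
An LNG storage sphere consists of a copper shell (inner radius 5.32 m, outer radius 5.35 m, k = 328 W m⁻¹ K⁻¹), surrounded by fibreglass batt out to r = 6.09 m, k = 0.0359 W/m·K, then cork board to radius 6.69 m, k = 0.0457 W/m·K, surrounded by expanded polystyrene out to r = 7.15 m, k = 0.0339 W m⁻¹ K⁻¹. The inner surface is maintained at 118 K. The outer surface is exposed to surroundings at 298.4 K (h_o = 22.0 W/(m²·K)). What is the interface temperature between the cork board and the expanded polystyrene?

T = 257.0 K

Resistance network (inner→outer):
  R_copper = (1/5.32 − 1/5.35)/(4πk) = 0.001054/(4π·328) = 2.557×10^-7 K/W
  R_fibreglass batt = (1/5.35 − 1/6.09)/(4πk) = 0.02271/(4π·0.0359) = 0.05034 K/W
  R_cork board = (1/6.09 − 1/6.69)/(4πk) = 0.01473/(4π·0.0457) = 0.02564 K/W
  R_expanded polystyrene = (1/6.69 − 1/7.15)/(4πk) = 0.009617/(4π·0.0339) = 0.02257 K/W
  R_conv,out = 1/(4πr²h) = 1/(4π·7.15²·22.0) = 7.075×10^-5 K/W
ΣR = 2.557×10^-7 + 0.05034 + 0.02564 + 0.02257 + 7.075×10^-5 = 0.09862 K/W
Q = ΔT/ΣR = (118 K − 298.4 K)/0.09862 = -1829 W
From the inner boundary to the cork board/expanded polystyrene interface, ΣR_partial = 0.07598 K/W.
T_interface = T_in − Q·ΣR_partial = 118 K − (-1829)(0.07598) = 257.0 K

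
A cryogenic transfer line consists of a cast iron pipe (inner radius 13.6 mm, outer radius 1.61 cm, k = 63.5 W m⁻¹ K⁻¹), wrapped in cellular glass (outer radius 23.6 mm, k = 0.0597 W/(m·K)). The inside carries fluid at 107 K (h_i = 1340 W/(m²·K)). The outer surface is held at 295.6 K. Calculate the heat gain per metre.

Resistance network (inner→outer):
  R'_conv,in = 1/(2πr h) = 1/(2π·0.0136·1340) = 0.008733 m·K/W
  R'_cast iron = ln(0.0161/0.0136)/(2πk) = 0.1687/(2π·63.5) = 4.229×10^-4 m·K/W
  R'_cellular glass = ln(0.0236/0.0161)/(2πk) = 0.3824/(2π·0.0597) = 1.020 m·K/W
ΣR = 0.008733 + 4.229×10^-4 + 1.020 = 1.029 m·K/W
Q' = ΔT/ΣR = (107 K − 295.6 K)/1.029 = -183 W/m
(Negative Q' ⇒ heat flows inward; heat gain = 183 W/m.)

Q' = 183 W/m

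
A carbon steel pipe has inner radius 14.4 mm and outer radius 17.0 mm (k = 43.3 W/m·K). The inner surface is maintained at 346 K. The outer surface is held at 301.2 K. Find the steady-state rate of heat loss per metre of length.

Q' = 73.4 kW/m

Q' = 2πk·ΔT/ln(r₂/r₁) = 2π × 43.3 × 44.8 / ln(0.0170/0.0144) = 73400 W/m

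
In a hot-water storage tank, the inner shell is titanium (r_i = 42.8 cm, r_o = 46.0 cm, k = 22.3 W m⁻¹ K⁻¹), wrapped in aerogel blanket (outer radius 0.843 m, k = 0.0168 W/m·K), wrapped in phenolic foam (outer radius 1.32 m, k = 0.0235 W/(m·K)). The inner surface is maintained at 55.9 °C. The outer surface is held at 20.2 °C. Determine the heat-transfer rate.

Series thermal resistances, inner to outer:
  R_titanium = (1/0.428 − 1/0.460)/(4πk) = 0.1625/(4π·22.3) = 5.800×10^-4 K/W
  R_aerogel blanket = (1/0.460 − 1/0.843)/(4πk) = 0.9877/(4π·0.0168) = 4.678 K/W
  R_phenolic foam = (1/0.843 − 1/1.32)/(4πk) = 0.4287/(4π·0.0235) = 1.452 K/W
ΣR = 5.800×10^-4 + 4.678 + 1.452 = 6.131 K/W
Q = ΔT/ΣR = (55.9 °C − 20.2 °C)/6.131 = 5.82 W

Q = 5.82 W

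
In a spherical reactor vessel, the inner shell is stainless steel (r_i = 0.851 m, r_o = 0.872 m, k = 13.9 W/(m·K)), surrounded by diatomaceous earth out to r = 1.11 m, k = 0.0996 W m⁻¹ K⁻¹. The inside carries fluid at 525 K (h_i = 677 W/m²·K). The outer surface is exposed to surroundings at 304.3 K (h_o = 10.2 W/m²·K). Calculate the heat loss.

Q = 1090 W

Series thermal resistances, inner to outer:
  R_conv,in = 1/(4πr²h) = 1/(4π·0.851²·677) = 1.623×10^-4 K/W
  R_stainless steel = (1/0.851 − 1/0.872)/(4πk) = 0.02830/(4π·13.9) = 1.620×10^-4 K/W
  R_diatomaceous earth = (1/0.872 − 1/1.11)/(4πk) = 0.2459/(4π·0.0996) = 0.1965 K/W
  R_conv,out = 1/(4πr²h) = 1/(4π·1.11²·10.2) = 0.006332 K/W
ΣR = 1.623×10^-4 + 1.620×10^-4 + 0.1965 + 0.006332 = 0.2032 K/W
Q = ΔT/ΣR = (525 K − 304.3 K)/0.2032 = 1090 W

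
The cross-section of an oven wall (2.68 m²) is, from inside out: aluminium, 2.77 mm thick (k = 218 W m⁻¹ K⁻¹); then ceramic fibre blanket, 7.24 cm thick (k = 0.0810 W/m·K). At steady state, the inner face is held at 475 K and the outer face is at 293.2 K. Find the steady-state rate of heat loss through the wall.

Series thermal resistances, inner to outer:
  R_aluminium = L/(kA) = 0.00277/(218·2.68) = 4.741×10^-6 K/W
  R_ceramic fibre blanket = L/(kA) = 0.0724/(0.0810·2.68) = 0.3335 K/W
ΣR = 4.741×10^-6 + 0.3335 = 0.3335 K/W
Q = ΔT/ΣR = (475 K − 293.2 K)/0.3335 = 545 W

Q = 545 W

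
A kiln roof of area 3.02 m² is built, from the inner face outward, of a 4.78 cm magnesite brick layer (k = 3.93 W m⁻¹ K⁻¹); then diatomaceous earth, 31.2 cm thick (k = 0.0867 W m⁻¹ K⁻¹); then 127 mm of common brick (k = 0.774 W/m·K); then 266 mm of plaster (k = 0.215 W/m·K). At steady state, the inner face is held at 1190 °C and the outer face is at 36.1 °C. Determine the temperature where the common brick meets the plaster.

Treat each layer as a resistance in series:
  R_magnesite brick = L/(kA) = 0.0478/(3.93·3.02) = 0.004027 K/W
  R_diatomaceous earth = L/(kA) = 0.312/(0.0867·3.02) = 1.192 K/W
  R_common brick = L/(kA) = 0.127/(0.774·3.02) = 0.05433 K/W
  R_plaster = L/(kA) = 0.266/(0.215·3.02) = 0.4097 K/W
ΣR = 0.004027 + 1.192 + 0.05433 + 0.4097 = 1.660 K/W
Q = ΔT/ΣR = (1190 °C − 36.1 °C)/1.660 = 695.1 W
From the inner boundary to the common brick/plaster interface, ΣR_partial = 1.250 K/W.
T_interface = T_in − Q·ΣR_partial = 1190 °C − (695.1)(1.250) = 321 °C

T = 321 °C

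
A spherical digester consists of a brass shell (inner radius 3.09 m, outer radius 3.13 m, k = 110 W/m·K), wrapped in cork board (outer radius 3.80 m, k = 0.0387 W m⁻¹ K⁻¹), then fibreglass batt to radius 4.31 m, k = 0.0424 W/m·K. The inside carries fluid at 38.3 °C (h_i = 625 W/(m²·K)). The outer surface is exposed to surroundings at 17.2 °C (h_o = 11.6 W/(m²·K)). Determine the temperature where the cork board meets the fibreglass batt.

T = 24.3 °C

Treat each layer as a resistance in series:
  R_conv,in = 1/(4πr²h) = 1/(4π·3.09²·625) = 1.334×10^-5 K/W
  R_brass = (1/3.09 − 1/3.13)/(4πk) = 0.004136/(4π·110) = 2.992×10^-6 K/W
  R_cork board = (1/3.13 − 1/3.80)/(4πk) = 0.05633/(4π·0.0387) = 0.1158 K/W
  R_fibreglass batt = (1/3.80 − 1/4.31)/(4πk) = 0.03114/(4π·0.0424) = 0.05844 K/W
  R_conv,out = 1/(4πr²h) = 1/(4π·4.31²·11.6) = 3.693×10^-4 K/W
ΣR = 1.334×10^-5 + 2.992×10^-6 + 0.1158 + 0.05844 + 3.693×10^-4 = 0.1746 K/W
Q = ΔT/ΣR = (38.3 °C − 17.2 °C)/0.1746 = 120.8 W
From the inner boundary to the cork board/fibreglass batt interface, ΣR_partial = 0.1158 K/W.
T_interface = T_in − Q·ΣR_partial = 38.3 °C − (120.8)(0.1158) = 24.3 °C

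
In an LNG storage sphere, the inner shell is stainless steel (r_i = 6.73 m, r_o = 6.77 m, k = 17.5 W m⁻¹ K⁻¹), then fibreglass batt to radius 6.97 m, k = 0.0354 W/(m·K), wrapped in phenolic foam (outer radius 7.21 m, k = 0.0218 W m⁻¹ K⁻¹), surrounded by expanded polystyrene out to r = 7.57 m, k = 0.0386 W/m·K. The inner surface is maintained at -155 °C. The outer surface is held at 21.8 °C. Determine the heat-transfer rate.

Q = 4.36 kW

Series thermal resistances, inner to outer:
  R_stainless steel = (1/6.73 − 1/6.77)/(4πk) = 8.779×10^-4/(4π·17.5) = 3.992×10^-6 K/W
  R_fibreglass batt = (1/6.77 − 1/6.97)/(4πk) = 0.004238/(4π·0.0354) = 0.009528 K/W
  R_phenolic foam = (1/6.97 − 1/7.21)/(4πk) = 0.004776/(4π·0.0218) = 0.01743 K/W
  R_expanded polystyrene = (1/7.21 − 1/7.57)/(4πk) = 0.006596/(4π·0.0386) = 0.01360 K/W
ΣR = 3.992×10^-6 + 0.009528 + 0.01743 + 0.01360 = 0.04056 K/W
Q = ΔT/ΣR = (-155 °C − 21.8 °C)/0.04056 = -4360 W
(Negative Q ⇒ heat flows inward; heat gain = 4360 W.)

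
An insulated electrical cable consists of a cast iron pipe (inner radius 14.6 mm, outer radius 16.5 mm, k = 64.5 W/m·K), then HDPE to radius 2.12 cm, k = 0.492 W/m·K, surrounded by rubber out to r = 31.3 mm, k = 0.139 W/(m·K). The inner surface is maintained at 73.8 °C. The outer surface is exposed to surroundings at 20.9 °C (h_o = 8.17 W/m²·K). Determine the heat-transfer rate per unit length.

Resistance network (inner→outer):
  R'_cast iron = ln(0.0165/0.0146)/(2πk) = 0.1223/(2π·64.5) = 3.019×10^-4 m·K/W
  R'_HDPE = ln(0.0212/0.0165)/(2πk) = 0.2506/(2π·0.492) = 0.08108 m·K/W
  R'_rubber = ln(0.0313/0.0212)/(2πk) = 0.3896/(2π·0.139) = 0.4461 m·K/W
  R'_conv,out = 1/(2πr h) = 1/(2π·0.0313·8.17) = 0.6224 m·K/W
ΣR = 3.019×10^-4 + 0.08108 + 0.4461 + 0.6224 = 1.150 m·K/W
Q' = ΔT/ΣR = (73.8 °C − 20.9 °C)/1.150 = 46.0 W/m

Q' = 46.0 W/m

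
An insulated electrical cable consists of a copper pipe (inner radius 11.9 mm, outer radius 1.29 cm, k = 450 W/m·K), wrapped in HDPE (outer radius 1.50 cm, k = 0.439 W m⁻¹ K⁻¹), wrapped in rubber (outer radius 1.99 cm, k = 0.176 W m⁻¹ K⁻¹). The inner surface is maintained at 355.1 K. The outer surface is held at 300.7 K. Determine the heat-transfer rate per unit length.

Q' = 175 W/m

Treat each layer as a resistance in series:
  R'_copper = ln(0.0129/0.0119)/(2πk) = 0.08069/(2π·450) = 2.854×10^-5 m·K/W
  R'_HDPE = ln(0.0150/0.0129)/(2πk) = 0.1508/(2π·0.439) = 0.05468 m·K/W
  R'_rubber = ln(0.0199/0.0150)/(2πk) = 0.2827/(2π·0.176) = 0.2556 m·K/W
ΣR = 2.854×10^-5 + 0.05468 + 0.2556 = 0.3103 m·K/W
Q' = ΔT/ΣR = (355.1 K − 300.7 K)/0.3103 = 175 W/m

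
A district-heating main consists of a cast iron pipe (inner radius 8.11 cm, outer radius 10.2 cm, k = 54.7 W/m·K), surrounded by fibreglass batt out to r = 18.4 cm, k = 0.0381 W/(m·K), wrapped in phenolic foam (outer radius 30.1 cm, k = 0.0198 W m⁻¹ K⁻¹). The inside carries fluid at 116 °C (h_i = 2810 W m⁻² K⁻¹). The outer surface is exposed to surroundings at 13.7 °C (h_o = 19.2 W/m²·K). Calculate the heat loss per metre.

Q' = 15.9 W/m

Series thermal resistances, inner to outer:
  R'_conv,in = 1/(2πr h) = 1/(2π·0.0811·2810) = 6.984×10^-4 m·K/W
  R'_cast iron = ln(0.102/0.0811)/(2πk) = 0.2293/(2π·54.7) = 6.671×10^-4 m·K/W
  R'_fibreglass batt = ln(0.184/0.102)/(2πk) = 0.5900/(2π·0.0381) = 2.464 m·K/W
  R'_phenolic foam = ln(0.301/0.184)/(2πk) = 0.4922/(2π·0.0198) = 3.956 m·K/W
  R'_conv,out = 1/(2πr h) = 1/(2π·0.301·19.2) = 0.02754 m·K/W
ΣR = 6.984×10^-4 + 6.671×10^-4 + 2.464 + 3.956 + 0.02754 = 6.449 m·K/W
Q' = ΔT/ΣR = (116 °C − 13.7 °C)/6.449 = 15.9 W/m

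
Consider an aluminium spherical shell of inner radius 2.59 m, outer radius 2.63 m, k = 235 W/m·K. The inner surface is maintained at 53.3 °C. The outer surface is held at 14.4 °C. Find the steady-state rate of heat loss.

Q = 4πk·ΔT/(1/r₁ − 1/r₂) = 4π × 235 × 38.9 / (1/2.59 − 1/2.63) = 1.96×10^7 W

Q = 1.96×10^7 W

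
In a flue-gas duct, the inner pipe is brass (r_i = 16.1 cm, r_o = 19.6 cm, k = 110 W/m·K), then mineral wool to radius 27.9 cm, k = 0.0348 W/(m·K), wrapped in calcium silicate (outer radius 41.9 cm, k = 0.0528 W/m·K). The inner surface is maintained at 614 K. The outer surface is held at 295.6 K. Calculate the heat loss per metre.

Resistance network (inner→outer):
  R'_brass = ln(0.196/0.161)/(2πk) = 0.1967/(2π·110) = 2.846×10^-4 m·K/W
  R'_mineral wool = ln(0.279/0.196)/(2πk) = 0.3531/(2π·0.0348) = 1.615 m·K/W
  R'_calcium silicate = ln(0.419/0.279)/(2πk) = 0.4067/(2π·0.0528) = 1.226 m·K/W
ΣR = 2.846×10^-4 + 1.615 + 1.226 = 2.841 m·K/W
Q' = ΔT/ΣR = (614 K − 295.6 K)/2.841 = 112 W/m

Q' = 112 W/m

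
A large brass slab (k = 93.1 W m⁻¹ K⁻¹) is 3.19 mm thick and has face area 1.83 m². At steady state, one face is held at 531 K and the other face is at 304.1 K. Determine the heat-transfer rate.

Q = kA·ΔT/L = 93.1 × 1.83 × |531 K − 304.1 K| / 0.00319 = 1.21×10^7 W

Q = 12100 kW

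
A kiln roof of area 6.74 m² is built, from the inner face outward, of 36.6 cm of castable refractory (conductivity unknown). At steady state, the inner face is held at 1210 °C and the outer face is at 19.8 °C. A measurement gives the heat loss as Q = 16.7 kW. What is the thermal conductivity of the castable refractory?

k = 0.762 W/m·K

ΣR = ΔT/Q = |1210 − 19.8|/16700 = 0.07127 K/W
L/(kA) = 0.07127 ⇒ k = 0.366/(0.07127·6.74) = 0.762 W/m·K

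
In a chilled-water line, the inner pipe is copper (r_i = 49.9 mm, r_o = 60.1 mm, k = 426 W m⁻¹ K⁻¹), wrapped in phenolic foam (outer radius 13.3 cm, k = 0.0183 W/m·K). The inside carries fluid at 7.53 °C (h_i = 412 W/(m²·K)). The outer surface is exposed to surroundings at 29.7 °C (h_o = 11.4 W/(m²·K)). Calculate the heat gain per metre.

Q' = 3.16 W/m

Series thermal resistances, inner to outer:
  R'_conv,in = 1/(2πr h) = 1/(2π·0.0499·412) = 0.007741 m·K/W
  R'_copper = ln(0.0601/0.0499)/(2πk) = 0.1860/(2π·426) = 6.949×10^-5 m·K/W
  R'_phenolic foam = ln(0.133/0.0601)/(2πk) = 0.7943/(2π·0.0183) = 6.908 m·K/W
  R'_conv,out = 1/(2πr h) = 1/(2π·0.133·11.4) = 0.1050 m·K/W
ΣR = 0.007741 + 6.949×10^-5 + 6.908 + 0.1050 = 7.021 m·K/W
Q' = ΔT/ΣR = (7.53 °C − 29.7 °C)/7.021 = -3.16 W/m
(Negative Q' ⇒ heat flows inward; heat gain = 3.16 W/m.)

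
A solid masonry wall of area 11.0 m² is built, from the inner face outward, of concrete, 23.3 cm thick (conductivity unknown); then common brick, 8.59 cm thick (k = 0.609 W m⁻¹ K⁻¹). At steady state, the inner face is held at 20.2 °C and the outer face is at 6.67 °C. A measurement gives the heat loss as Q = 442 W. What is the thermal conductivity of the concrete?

ΣR = ΔT/Q = |20.2 − 6.67|/442 = 0.03061 K/W
Known resistances:
  R_common brick = L/(kA) = 0.0859/(0.609·11.0) = 0.01282 K/W
R_concrete = ΣR − ΣR_known = 0.03061 − 0.01282 = 0.01779 K/W
L/(kA) = 0.01779 ⇒ k = 0.233/(0.01779·11.0) = 1.19 W/m·K

k = 1.19 W/m·K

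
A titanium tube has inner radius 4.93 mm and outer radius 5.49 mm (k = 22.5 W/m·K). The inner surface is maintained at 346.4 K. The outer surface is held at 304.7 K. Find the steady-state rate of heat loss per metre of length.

Q' = 54800 W/m

Q' = 2πk·ΔT/ln(r₂/r₁) = 2π × 22.5 × 41.7 / ln(0.00549/0.00493) = 54800 W/m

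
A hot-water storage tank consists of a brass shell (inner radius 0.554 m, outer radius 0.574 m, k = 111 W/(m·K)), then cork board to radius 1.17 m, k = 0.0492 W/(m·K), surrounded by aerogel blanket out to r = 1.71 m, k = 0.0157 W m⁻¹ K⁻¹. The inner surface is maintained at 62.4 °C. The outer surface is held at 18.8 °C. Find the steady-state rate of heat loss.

Resistance network (inner→outer):
  R_brass = (1/0.554 − 1/0.574)/(4πk) = 0.06289/(4π·111) = 4.509×10^-5 K/W
  R_cork board = (1/0.574 − 1/1.17)/(4πk) = 0.8875/(4π·0.0492) = 1.435 K/W
  R_aerogel blanket = (1/1.17 − 1/1.71)/(4πk) = 0.2699/(4π·0.0157) = 1.368 K/W
ΣR = 4.509×10^-5 + 1.435 + 1.368 = 2.803 K/W
Q = ΔT/ΣR = (62.4 °C − 18.8 °C)/2.803 = 15.6 W

Q = 15.6 W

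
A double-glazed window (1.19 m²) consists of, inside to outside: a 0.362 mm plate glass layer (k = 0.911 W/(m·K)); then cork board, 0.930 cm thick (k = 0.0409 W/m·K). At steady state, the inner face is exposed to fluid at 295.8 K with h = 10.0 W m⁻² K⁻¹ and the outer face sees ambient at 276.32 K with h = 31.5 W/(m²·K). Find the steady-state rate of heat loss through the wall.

Resistance network (inner→outer):
  R_conv,in = 1/(hA) = 1/(10.0·1.19) = 0.08403 K/W
  R_plate glass = L/(kA) = 3.62×10^-4/(0.911·1.19) = 3.339×10^-4 K/W
  R_cork board = L/(kA) = 0.00930/(0.0409·1.19) = 0.1911 K/W
  R_conv,out = 1/(hA) = 1/(31.5·1.19) = 0.02668 K/W
ΣR = 0.08403 + 3.339×10^-4 + 0.1911 + 0.02668 = 0.3021 K/W
Q = ΔT/ΣR = (295.8 K − 276.32 K)/0.3021 = 64.5 W

Q = 64.5 W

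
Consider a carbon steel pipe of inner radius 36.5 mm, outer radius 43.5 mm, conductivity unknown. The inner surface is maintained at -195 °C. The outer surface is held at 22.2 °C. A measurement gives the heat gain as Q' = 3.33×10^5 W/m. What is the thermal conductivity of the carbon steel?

ΣR = ΔT/Q' = |-195 − 22.2|/3.33×10^5 = 6.523×10^-4 m·K/W
ln(r₂/r₁)/(2πk) = 6.523×10^-4 ⇒ k = 0.1754/(2π·6.523×10^-4) = 42.8 W/m·K

k = 42.8 W/m·K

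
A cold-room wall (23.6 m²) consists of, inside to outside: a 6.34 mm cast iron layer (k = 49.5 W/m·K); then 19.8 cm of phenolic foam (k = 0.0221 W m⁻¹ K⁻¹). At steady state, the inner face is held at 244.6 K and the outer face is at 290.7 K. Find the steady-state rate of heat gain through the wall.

Q = 121 W

Resistance network (inner→outer):
  R_cast iron = L/(kA) = 0.00634/(49.5·23.6) = 5.427×10^-6 K/W
  R_phenolic foam = L/(kA) = 0.198/(0.0221·23.6) = 0.3796 K/W
ΣR = 5.427×10^-6 + 0.3796 = 0.3796 K/W
Q = ΔT/ΣR = (244.6 K − 290.7 K)/0.3796 = -121 W
(Negative Q ⇒ heat flows inward; heat gain = 121 W.)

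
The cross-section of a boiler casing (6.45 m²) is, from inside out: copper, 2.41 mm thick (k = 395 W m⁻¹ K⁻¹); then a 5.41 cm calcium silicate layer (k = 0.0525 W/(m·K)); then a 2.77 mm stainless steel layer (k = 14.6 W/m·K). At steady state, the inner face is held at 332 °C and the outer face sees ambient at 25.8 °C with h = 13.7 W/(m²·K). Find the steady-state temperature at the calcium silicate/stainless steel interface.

Series thermal resistances, inner to outer:
  R_copper = L/(kA) = 0.00241/(395·6.45) = 9.459×10^-7 K/W
  R_calcium silicate = L/(kA) = 0.0541/(0.0525·6.45) = 0.1598 K/W
  R_stainless steel = L/(kA) = 0.00277/(14.6·6.45) = 2.941×10^-5 K/W
  R_conv,out = 1/(hA) = 1/(13.7·6.45) = 0.01132 K/W
ΣR = 9.459×10^-7 + 0.1598 + 2.941×10^-5 + 0.01132 = 0.1712 K/W
Q = ΔT/ΣR = (332 °C − 25.8 °C)/0.1712 = 1789 W
From the inner boundary to the calcium silicate/stainless steel interface, ΣR_partial = 0.1598 K/W.
T_interface = T_in − Q·ΣR_partial = 332 °C − (1789)(0.1598) = 46.1 °C

T = 46.1 °C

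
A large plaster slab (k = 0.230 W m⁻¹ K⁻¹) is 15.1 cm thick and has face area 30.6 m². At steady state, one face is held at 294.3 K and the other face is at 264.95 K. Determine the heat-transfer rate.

Q = 1370 W

Q = kA·ΔT/L = 0.230 × 30.6 × |294.3 K − 264.95 K| / 0.151 = 1370 W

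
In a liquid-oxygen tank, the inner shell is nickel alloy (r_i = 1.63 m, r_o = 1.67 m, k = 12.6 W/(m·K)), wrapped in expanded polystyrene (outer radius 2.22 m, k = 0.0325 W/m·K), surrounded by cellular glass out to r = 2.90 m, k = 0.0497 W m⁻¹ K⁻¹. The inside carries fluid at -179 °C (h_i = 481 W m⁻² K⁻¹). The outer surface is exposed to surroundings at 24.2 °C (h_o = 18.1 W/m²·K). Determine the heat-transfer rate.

Treat each layer as a resistance in series:
  R_conv,in = 1/(4πr²h) = 1/(4π·1.63²·481) = 6.227×10^-5 K/W
  R_nickel alloy = (1/1.63 − 1/1.67)/(4πk) = 0.01469/(4π·12.6) = 9.281×10^-5 K/W
  R_expanded polystyrene = (1/1.67 − 1/2.22)/(4πk) = 0.1484/(4π·0.0325) = 0.3632 K/W
  R_cellular glass = (1/2.22 − 1/2.90)/(4πk) = 0.1056/(4π·0.0497) = 0.1691 K/W
  R_conv,out = 1/(4πr²h) = 1/(4π·2.90²·18.1) = 5.228×10^-4 K/W
ΣR = 6.227×10^-5 + 9.281×10^-5 + 0.3632 + 0.1691 + 5.228×10^-4 = 0.5330 K/W
Q = ΔT/ΣR = (-179 °C − 24.2 °C)/0.5330 = -381 W
(Negative Q ⇒ heat flows inward; heat gain = 381 W.)

Q = 381 W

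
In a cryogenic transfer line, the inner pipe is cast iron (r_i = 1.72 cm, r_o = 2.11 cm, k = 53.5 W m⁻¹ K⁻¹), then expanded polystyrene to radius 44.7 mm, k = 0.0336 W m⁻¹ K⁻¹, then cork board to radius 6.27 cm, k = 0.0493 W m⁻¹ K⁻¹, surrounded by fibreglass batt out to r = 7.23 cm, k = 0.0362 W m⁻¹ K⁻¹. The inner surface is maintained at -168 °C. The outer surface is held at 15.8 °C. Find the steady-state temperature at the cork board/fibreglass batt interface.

T = -6.0 °C

Series thermal resistances, inner to outer:
  R'_cast iron = ln(0.0211/0.0172)/(2πk) = 0.2044/(2π·53.5) = 6.080×10^-4 m·K/W
  R'_expanded polystyrene = ln(0.0447/0.0211)/(2πk) = 0.7507/(2π·0.0336) = 3.556 m·K/W
  R'_cork board = ln(0.0627/0.0447)/(2πk) = 0.3384/(2π·0.0493) = 1.092 m·K/W
  R'_fibreglass batt = ln(0.0723/0.0627)/(2πk) = 0.1425/(2π·0.0362) = 0.6263 m·K/W
ΣR = 6.080×10^-4 + 3.556 + 1.092 + 0.6263 = 5.275 m·K/W
Q' = ΔT/ΣR = (-168 °C − 15.8 °C)/5.275 = -34.84 W/m
From the inner boundary to the cork board/fibreglass batt interface, ΣR_partial = 4.649 m·K/W.
T_interface = T_in − Q'·ΣR_partial = -168 °C − (-34.84)(4.649) = -6.0 °C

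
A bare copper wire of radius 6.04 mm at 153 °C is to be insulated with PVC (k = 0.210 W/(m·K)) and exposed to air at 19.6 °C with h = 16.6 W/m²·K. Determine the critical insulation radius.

For a cylinder, r_cr = k_ins/h = 0.210/16.6 = 0.0127 m = 1.27 cm

r_cr = 1.27 cm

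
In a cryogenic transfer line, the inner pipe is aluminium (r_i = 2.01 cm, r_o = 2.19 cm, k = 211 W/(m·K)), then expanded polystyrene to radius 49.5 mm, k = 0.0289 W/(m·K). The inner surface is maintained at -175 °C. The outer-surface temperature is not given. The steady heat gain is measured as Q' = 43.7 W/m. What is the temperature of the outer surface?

Series resistances:
  R'_aluminium = ln(0.0219/0.0201)/(2πk) = 0.08577/(2π·211) = 6.469×10^-5 m·K/W
  R'_expanded polystyrene = ln(0.0495/0.0219)/(2πk) = 0.8155/(2π·0.0289) = 4.491 m·K/W
ΣR = 4.491 m·K/W
ΔT = Q'·ΣR = 43.7 × 4.491 = 196.3 K
Heat flows inward, so T_out = T_in + ΔT = -175 + 196.3 = 21.3 °C

T_out = 21.3 °C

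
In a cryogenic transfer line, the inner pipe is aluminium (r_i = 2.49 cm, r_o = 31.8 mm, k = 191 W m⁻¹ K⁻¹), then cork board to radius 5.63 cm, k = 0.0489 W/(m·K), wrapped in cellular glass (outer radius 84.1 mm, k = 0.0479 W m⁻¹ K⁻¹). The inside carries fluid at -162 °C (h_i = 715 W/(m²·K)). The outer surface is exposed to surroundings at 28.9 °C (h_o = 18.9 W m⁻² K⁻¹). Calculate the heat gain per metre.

Treat each layer as a resistance in series:
  R'_conv,in = 1/(2πr h) = 1/(2π·0.0249·715) = 0.008940 m·K/W
  R'_aluminium = ln(0.0318/0.0249)/(2πk) = 0.2446/(2π·191) = 2.038×10^-4 m·K/W
  R'_cork board = ln(0.0563/0.0318)/(2πk) = 0.5712/(2π·0.0489) = 1.859 m·K/W
  R'_cellular glass = ln(0.0841/0.0563)/(2πk) = 0.4013/(2π·0.0479) = 1.333 m·K/W
  R'_conv,out = 1/(2πr h) = 1/(2π·0.0841·18.9) = 0.1001 m·K/W
ΣR = 0.008940 + 2.038×10^-4 + 1.859 + 1.333 + 0.1001 = 3.301 m·K/W
Q' = ΔT/ΣR = (-162 °C − 28.9 °C)/3.301 = -57.8 W/m
(Negative Q' ⇒ heat flows inward; heat gain = 57.8 W/m.)

Q' = 57.8 W/m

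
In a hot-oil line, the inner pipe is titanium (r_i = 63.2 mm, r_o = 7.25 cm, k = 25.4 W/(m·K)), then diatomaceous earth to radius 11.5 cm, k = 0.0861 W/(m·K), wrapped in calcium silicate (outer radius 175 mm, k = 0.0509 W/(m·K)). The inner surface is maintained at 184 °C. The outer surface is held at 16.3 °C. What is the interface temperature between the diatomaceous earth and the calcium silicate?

Series thermal resistances, inner to outer:
  R'_titanium = ln(0.0725/0.0632)/(2πk) = 0.1373/(2π·25.4) = 8.602×10^-4 m·K/W
  R'_diatomaceous earth = ln(0.115/0.0725)/(2πk) = 0.4613/(2π·0.0861) = 0.8528 m·K/W
  R'_calcium silicate = ln(0.175/0.115)/(2πk) = 0.4199/(2π·0.0509) = 1.313 m·K/W
ΣR = 8.602×10^-4 + 0.8528 + 1.313 = 2.167 m·K/W
Q' = ΔT/ΣR = (184 °C − 16.3 °C)/2.167 = 77.39 W/m
From the inner boundary to the diatomaceous earth/calcium silicate interface, ΣR_partial = 0.8537 m·K/W.
T_interface = T_in − Q'·ΣR_partial = 184 °C − (77.39)(0.8537) = 118 °C

T = 118 °C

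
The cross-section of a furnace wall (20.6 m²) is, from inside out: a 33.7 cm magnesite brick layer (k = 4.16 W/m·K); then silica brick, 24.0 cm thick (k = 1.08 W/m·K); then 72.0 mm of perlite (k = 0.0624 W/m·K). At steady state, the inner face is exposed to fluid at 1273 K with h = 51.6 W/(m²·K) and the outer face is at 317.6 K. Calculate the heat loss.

Series thermal resistances, inner to outer:
  R_conv,in = 1/(hA) = 1/(51.6·20.6) = 9.408×10^-4 K/W
  R_magnesite brick = L/(kA) = 0.337/(4.16·20.6) = 0.003933 K/W
  R_silica brick = L/(kA) = 0.240/(1.08·20.6) = 0.01079 K/W
  R_perlite = L/(kA) = 0.0720/(0.0624·20.6) = 0.05601 K/W
ΣR = 9.408×10^-4 + 0.003933 + 0.01079 + 0.05601 = 0.07167 K/W
Q = ΔT/ΣR = (1273 K − 317.6 K)/0.07167 = 13300 W

Q = 13.3 kW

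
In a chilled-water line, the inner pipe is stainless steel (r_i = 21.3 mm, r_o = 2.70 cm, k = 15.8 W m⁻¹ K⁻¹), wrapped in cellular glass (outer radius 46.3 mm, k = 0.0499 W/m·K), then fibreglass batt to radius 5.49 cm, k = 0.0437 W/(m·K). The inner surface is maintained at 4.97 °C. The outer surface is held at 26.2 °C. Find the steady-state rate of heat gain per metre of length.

Q' = 9.06 W/m

Series thermal resistances, inner to outer:
  R'_stainless steel = ln(0.0270/0.0213)/(2πk) = 0.2371/(2π·15.8) = 0.002389 m·K/W
  R'_cellular glass = ln(0.0463/0.0270)/(2πk) = 0.5393/(2π·0.0499) = 1.720 m·K/W
  R'_fibreglass batt = ln(0.0549/0.0463)/(2πk) = 0.1704/(2π·0.0437) = 0.6205 m·K/W
ΣR = 0.002389 + 1.720 + 0.6205 = 2.343 m·K/W
Q' = ΔT/ΣR = (4.97 °C − 26.2 °C)/2.343 = -9.06 W/m
(Negative Q' ⇒ heat flows inward; heat gain = 9.06 W/m.)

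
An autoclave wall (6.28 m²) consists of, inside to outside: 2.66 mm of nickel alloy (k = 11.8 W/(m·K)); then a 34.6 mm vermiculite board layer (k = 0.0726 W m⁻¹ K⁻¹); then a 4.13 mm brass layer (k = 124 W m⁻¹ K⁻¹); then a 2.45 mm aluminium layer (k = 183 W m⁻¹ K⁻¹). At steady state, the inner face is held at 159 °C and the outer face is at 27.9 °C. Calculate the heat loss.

Series thermal resistances, inner to outer:
  R_nickel alloy = L/(kA) = 0.00266/(11.8·6.28) = 3.590×10^-5 K/W
  R_vermiculite board = L/(kA) = 0.0346/(0.0726·6.28) = 0.07589 K/W
  R_brass = L/(kA) = 0.00413/(124·6.28) = 5.304×10^-6 K/W
  R_aluminium = L/(kA) = 0.00245/(183·6.28) = 2.132×10^-6 K/W
ΣR = 3.590×10^-5 + 0.07589 + 5.304×10^-6 + 2.132×10^-6 = 0.07593 K/W
Q = ΔT/ΣR = (159 °C − 27.9 °C)/0.07593 = 1730 W

Q = 1730 W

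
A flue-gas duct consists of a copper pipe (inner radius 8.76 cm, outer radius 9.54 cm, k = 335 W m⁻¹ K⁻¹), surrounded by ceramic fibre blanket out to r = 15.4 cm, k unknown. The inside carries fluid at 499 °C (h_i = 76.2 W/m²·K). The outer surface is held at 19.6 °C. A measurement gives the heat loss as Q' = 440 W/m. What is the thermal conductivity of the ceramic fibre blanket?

ΣR = ΔT/Q' = |499 − 19.6|/440 = 1.090 m·K/W
Known resistances:
  R'_conv,in = 1/(2πr h) = 1/(2π·0.0876·76.2) = 0.02384 m·K/W
  R'_copper = ln(0.0954/0.0876)/(2πk) = 0.08530/(2π·335) = 4.052×10^-5 m·K/W
R_ceramic fibre blanket = ΣR − ΣR_known = 1.090 − 0.02388 = 1.066 m·K/W
ln(r₂/r₁)/(2πk) = 1.066 ⇒ k = 0.4789/(2π·1.066) = 0.0715 W/m·K

k = 0.0715 W/m·K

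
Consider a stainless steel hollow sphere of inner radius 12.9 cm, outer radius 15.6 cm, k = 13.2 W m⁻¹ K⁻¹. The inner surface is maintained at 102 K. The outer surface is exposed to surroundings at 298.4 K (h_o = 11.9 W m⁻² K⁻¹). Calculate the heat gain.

Treat each layer as a resistance in series:
  R_stainless steel = (1/0.129 − 1/0.156)/(4πk) = 1.342/(4π·13.2) = 0.008088 K/W
  R_conv,out = 1/(4πr²h) = 1/(4π·0.156²·11.9) = 0.2748 K/W
ΣR = 0.008088 + 0.2748 = 0.2829 K/W
Q = ΔT/ΣR = (102 K − 298.4 K)/0.2829 = -694 W
(Negative Q ⇒ heat flows inward; heat gain = 694 W.)

Q = 694 W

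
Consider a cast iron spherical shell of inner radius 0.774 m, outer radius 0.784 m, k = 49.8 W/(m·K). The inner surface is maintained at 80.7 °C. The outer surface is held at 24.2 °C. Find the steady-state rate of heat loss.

Q = 4πk·ΔT/(1/r₁ − 1/r₂) = 4π × 49.8 × 56.5 / (1/0.774 − 1/0.784) = 2.15×10^6 W

Q = 2150 kW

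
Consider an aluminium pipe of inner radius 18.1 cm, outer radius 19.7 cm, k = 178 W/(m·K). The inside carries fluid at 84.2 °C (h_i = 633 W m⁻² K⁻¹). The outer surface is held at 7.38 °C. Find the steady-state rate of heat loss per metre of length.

Q' = 52.4 kW/m

Series thermal resistances, inner to outer:
  R'_conv,in = 1/(2πr h) = 1/(2π·0.181·633) = 0.001389 m·K/W
  R'_aluminium = ln(0.197/0.181)/(2πk) = 0.08471/(2π·178) = 7.574×10^-5 m·K/W
ΣR = 0.001389 + 7.574×10^-5 = 0.001465 m·K/W
Q' = ΔT/ΣR = (84.2 °C − 7.38 °C)/0.001465 = 52400 W/m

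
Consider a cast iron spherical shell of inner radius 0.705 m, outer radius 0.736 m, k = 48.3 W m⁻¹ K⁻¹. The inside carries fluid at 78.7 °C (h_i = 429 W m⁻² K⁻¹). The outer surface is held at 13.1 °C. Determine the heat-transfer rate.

Q = 139 kW

Series thermal resistances, inner to outer:
  R_conv,in = 1/(4πr²h) = 1/(4π·0.705²·429) = 3.732×10^-4 K/W
  R_cast iron = (1/0.705 − 1/0.736)/(4πk) = 0.05974/(4π·48.3) = 9.843×10^-5 K/W
ΣR = 3.732×10^-4 + 9.843×10^-5 = 4.716×10^-4 K/W
Q = ΔT/ΣR = (78.7 °C − 13.1 °C)/4.716×10^-4 = 1.39×10^5 W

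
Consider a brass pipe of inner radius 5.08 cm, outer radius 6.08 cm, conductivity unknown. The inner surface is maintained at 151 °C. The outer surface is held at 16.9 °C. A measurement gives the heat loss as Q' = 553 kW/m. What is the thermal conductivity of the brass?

k = 118 W/m·K

ΣR = ΔT/Q' = |151 − 16.9|/5.53×10^5 = 2.425×10^-4 m·K/W
ln(r₂/r₁)/(2πk) = 2.425×10^-4 ⇒ k = 0.1797/(2π·2.425×10^-4) = 118 W/m·K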